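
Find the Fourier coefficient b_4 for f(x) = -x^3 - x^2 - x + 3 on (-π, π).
b_4 = (1/π) ∫_{-π}^{π} f(x)·sin(4x) dx.
Evaluate the integral (use parity and integration by parts as needed): b_4 = 5/16 + π^2/2.

Final answer: 5/16 + π^2/2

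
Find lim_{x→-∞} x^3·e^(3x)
This is a 0·∞ indeterminate form at x → -∞.
Rewrite the product as x^3 / e^(-3x) (an ∞/∞ form) and apply L'Hôpital, or use the standard hierarchy e^(3|x|) ≫ |x^3| as x → -∞.
The indeterminate product → 0, so the limit = 0.

Final answer: 0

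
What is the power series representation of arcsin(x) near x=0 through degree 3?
x^3/6 + x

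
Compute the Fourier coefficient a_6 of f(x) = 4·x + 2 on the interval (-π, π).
a_6 = (1/π) ∫_{-π}^{π} f(x)·cos(6x) dx.
Evaluate the integral (use parity and integration by parts as needed): a_6 = 0.

Final answer: 0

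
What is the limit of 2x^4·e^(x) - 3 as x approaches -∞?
The product is a 0·∞ indeterminate form at x → -∞.
Rewrite the product as 2x^4 / e^(-x) (an ∞/∞ form) and apply L'Hôpital, or use the standard hierarchy e^(|x|) ≫ |x^4| as x → -∞.
The indeterminate product → 0, so the limit = -3.

Final answer: -3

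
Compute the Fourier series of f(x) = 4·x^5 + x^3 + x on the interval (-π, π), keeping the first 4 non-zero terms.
(-158·π^2 + 8·π^4 + 950)·sin(x) + (-4·π^4 - 59/2 + 19·π^2)·sin(2·x) + (-142·π^2/27 + 338/81 + 8·π^4/3)·sin(3·x) + (-2·π^4 - 5/4 + 2·π^2)·sin(4·x)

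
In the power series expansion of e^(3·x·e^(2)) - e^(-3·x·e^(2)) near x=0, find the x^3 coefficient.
Expand to order 3: e^(3·x·e^(2)) - e^(-3·x·e^(2)) = 9·x^3·e^(6) + 6·x·e^(2) + O(x^4).
The coefficient of x^3 is 9·e^(6).

Final answer: 9·e^(6)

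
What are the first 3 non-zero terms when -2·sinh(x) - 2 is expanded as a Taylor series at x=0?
-x^3/3 - 2·x - 2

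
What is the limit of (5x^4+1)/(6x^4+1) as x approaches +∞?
This is an ∞/∞ indeterminate form as x → +∞.
Divide numerator and denominator by x^4 and let the lower-order terms vanish; the leading terms give 5/6.
Limit = 5/6.

Final answer: 5/6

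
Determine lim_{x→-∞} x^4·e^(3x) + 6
The product is a 0·∞ indeterminate form at x → -∞.
Rewrite the product as x^4 / e^(-3x) (an ∞/∞ form) and apply L'Hôpital, or use the standard hierarchy e^(3|x|) ≫ |x^4| as x → -∞.
The indeterminate product → 0, so the limit = 6.

Final answer: 6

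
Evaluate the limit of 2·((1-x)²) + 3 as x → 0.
Direct substitution at x = 0 gives 5.

Final answer: 5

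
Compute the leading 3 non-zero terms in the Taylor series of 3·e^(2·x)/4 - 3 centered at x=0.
3·x^2/2 + 3·x/2 - 9/4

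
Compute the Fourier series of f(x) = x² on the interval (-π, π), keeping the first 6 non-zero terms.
-4·cos(x) + cos(2·x) - 4·cos(3·x)/9 + cos(4·x)/4 - 4·cos(5·x)/25 + π^2/3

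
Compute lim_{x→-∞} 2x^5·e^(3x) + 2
The product is a 0·∞ indeterminate form at x → -∞.
Rewrite the product as 2x^5 / e^(-3x) (an ∞/∞ form) and apply L'Hôpital, or use the standard hierarchy e^(3|x|) ≫ |x^5| as x → -∞.
The indeterminate product → 0, so the limit = 2.

Final answer: 2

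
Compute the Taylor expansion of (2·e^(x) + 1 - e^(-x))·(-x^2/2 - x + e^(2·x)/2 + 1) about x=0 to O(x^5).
143·x^4/48 + 43·x^3/12 + 7·x^2/4 + 9·x/2 + 3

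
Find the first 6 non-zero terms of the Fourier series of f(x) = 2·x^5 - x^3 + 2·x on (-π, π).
(-82·π^2 + 4·π^4 + 496)·sin(x) + (-2·π^4 - 37/2 + 11·π^2)·sin(2·x) + (-98·π^2/27 + 304/81 + 4·π^4/3)·sin(3·x) + (-π^4 - 53/32 + 7·π^2/4)·sin(4·x) + (-26·π^2/25 + 656/625 + 4·π^4/5)·sin(5·x) + (-2·π^4/3 - 127/162 + 19·π^2/27)·sin(6·x)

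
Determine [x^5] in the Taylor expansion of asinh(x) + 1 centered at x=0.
Expand to order 5: asinh(x) + 1 = 3·x^5/40 - x^3/6 + x + 1 + O(x^6).
The coefficient of x^5 is 3/40.

Final answer: 3/40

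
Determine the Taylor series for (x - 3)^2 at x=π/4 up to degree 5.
-3·π/2 + π^2/16 + 9 + (-6 + π/2)·(x - π/4) + (x - π/4)^2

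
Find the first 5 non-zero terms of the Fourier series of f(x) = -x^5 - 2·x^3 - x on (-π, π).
(-218 - 2·π^4 + 36·π^2)·sin(x) + (-3·π^2 + 11/2 + π^4)·sin(2·x) + (-2·π^4/3 - 62/81 + 4·π^2/27)·sin(3·x) + (23/64 + 3·π^2/8 + π^4/2)·sin(4·x) + (-2·π^4/5 - 12·π^2/25 - 178/625)·sin(5·x)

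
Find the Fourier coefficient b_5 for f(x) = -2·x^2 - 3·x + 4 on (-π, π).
b_5 = (1/π) ∫_{-π}^{π} f(x)·sin(5x) dx.
Evaluate the integral (use parity and integration by parts as needed): b_5 = -6/5.

Final answer: -6/5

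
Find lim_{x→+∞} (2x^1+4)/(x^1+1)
This is an ∞/∞ indeterminate form as x → +∞.
Divide numerator and denominator by x and let the lower-order terms vanish; the leading terms give 2/1 = 2.
Limit = 2.

Final answer: 2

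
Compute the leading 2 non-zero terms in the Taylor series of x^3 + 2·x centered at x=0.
x^3 + 2·x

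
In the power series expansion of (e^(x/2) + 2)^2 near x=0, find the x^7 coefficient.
Expand to order 7: (e^(x/2) + 2)^2 = 11·x^7/53760 + 17·x^6/11520 + 3·x^5/320 + 5·x^4/96 + x^3/4 + x^2 + 3·x + 9 + O(x^8).
The coefficient of x^7 is 11/53760.

Final answer: 11/53760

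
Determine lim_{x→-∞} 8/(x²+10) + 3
Evaluate the dominant behaviour as x → -∞; each term tends to a finite value or vanishes.
Limit = 3.

Final answer: 3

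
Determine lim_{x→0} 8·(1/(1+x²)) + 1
Direct substitution at x = 0 gives 9.

Final answer: 9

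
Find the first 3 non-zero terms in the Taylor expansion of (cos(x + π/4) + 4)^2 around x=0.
x^2·(√(2)/2 + 4)^2·(-√(2)/(2·(√(2)/2 + 4)) + 1/(2·(√(2)/2 + 4)^2)) - √(2)·x·(√(2)/2 + 4) + (√(2)/2 + 4)^2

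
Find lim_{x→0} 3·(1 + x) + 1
Direct substitution at x = 0 gives 4.

Final answer: 4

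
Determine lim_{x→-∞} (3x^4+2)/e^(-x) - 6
The quotient is an ∞/∞ indeterminate form as x → -∞.
Compare growth rates of the dominant terms (exponentials ≫ polynomials ≫ logarithms), or apply L'Hôpital's rule; the quotient → 0.
Adding the constant: 0 - 6 = -6. Limit = -6.

Final answer: -6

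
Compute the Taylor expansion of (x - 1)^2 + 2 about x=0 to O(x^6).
x^2 - 2·x + 3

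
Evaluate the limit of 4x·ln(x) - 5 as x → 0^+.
The product is a 0·∞ indeterminate form at x → 0⁺.
Rewrite the product as 4·ln(x) / x^(-1) and apply L'Hôpital, or use the standard hierarchy x^(-1) ≫ |ln x| as x → 0⁺.
The indeterminate product → 0, so the limit = -5.

Final answer: -5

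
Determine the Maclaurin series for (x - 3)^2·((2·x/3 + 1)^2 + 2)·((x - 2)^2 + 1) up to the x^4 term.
59·x^4/9 - 26·x^3/3 + 46·x^2 - 138·x + 135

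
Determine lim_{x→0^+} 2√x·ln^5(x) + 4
The product is a 0·∞ indeterminate form at x → 0⁺.
Rewrite the product as 2·ln^5(x) / x^(-1/2) and apply L'Hôpital, or use the standard hierarchy x^(-1/2) ≫ |ln x|^5 as x → 0⁺.
The indeterminate product → 0, so the limit = 4.

Final answer: 4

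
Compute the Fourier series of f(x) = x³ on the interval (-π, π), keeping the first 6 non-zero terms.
(-12 + 2·π^2)·sin(x) + (3/2 - π^2)·sin(2·x) + (-4/9 + 2·π^2/3)·sin(3·x) + (3/16 - π^2/2)·sin(4·x) + (-12/125 + 2·π^2/5)·sin(5·x) + (1/18 - π^2/3)·sin(6·x)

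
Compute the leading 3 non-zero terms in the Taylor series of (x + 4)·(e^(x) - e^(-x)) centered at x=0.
4·x^3/3 + 2·x^2 + 8·x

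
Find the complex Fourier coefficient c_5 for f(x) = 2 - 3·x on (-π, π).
Compute the real Fourier coefficients first: a_5 = 0, b_5 = -6/5.
Then c_5 = (a_5 − i·b_5)/2 = 3·i/5.

Final answer: 3·i/5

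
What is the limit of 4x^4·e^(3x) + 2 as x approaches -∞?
The product is a 0·∞ indeterminate form at x → -∞.
Rewrite the product as 4x^4 / e^(-3x) (an ∞/∞ form) and apply L'Hôpital, or use the standard hierarchy e^(3|x|) ≫ |x^4| as x → -∞.
The indeterminate product → 0, so the limit = 2.

Final answer: 2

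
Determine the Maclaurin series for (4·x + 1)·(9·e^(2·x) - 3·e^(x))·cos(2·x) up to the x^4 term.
-777·x^4/8 - x^3/2 + 129·x^2/2 + 39·x + 6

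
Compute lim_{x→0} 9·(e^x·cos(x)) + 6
Direct substitution at x = 0 gives 15.

Final answer: 15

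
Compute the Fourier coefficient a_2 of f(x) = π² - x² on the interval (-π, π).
a_2 = (1/π) ∫_{-π}^{π} f(x)·cos(2x) dx.
Evaluate the integral (use parity and integration by parts as needed): a_2 = -1.

Final answer: -1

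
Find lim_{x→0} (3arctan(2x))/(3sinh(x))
Both numerator and denominator → 0 as x → 0; this is a 0/0 indeterminate form.
Expand each to leading order near x = 0: numerator ~ 6·x, denominator ~ 3·x.
The limit of the ratio is 2.

Final answer: 2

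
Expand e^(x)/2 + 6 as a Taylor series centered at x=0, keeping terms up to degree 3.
x^3/12 + x^2/4 + x/2 + 13/2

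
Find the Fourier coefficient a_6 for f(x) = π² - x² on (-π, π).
a_6 = (1/π) ∫_{-π}^{π} f(x)·cos(6x) dx.
Evaluate the integral (use parity and integration by parts as needed): a_6 = -1/9.

Final answer: -1/9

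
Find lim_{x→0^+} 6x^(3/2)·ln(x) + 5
The product is a 0·∞ indeterminate form at x → 0⁺.
Rewrite the product as 6·ln(x) / x^(-3/2) and apply L'Hôpital, or use the standard hierarchy x^(-3/2) ≫ |ln x| as x → 0⁺.
The indeterminate product → 0, so the limit = 5.

Final answer: 5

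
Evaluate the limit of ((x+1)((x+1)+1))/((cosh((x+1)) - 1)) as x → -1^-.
Both numerator and denominator → 0 as x → -1^-; this is a 0/0 indeterminate form.
Expand each to leading order near x = -1: numerator ~ (x + 1), denominator ~ (x + 1)^2/2.
The limit of the ratio is -∞.

Final answer: -∞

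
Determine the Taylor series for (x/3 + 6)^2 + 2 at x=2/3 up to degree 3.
3298/81 + 112·(x - 2/3)/27 + (x - 2/3)^2/9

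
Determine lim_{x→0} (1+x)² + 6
Direct substitution at x = 0 gives 7.

Final answer: 7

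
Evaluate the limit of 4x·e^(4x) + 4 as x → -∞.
The product is a 0·∞ indeterminate form at x → -∞.
Rewrite the product as 4x / e^(-4x) (an ∞/∞ form) and apply L'Hôpital, or use the standard hierarchy e^(4|x|) ≫ |x| as x → -∞.
The indeterminate product → 0, so the limit = 4.

Final answer: 4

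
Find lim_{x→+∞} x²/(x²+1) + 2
Evaluate the dominant behaviour as x → +∞; each term tends to a finite value or vanishes.
Limit = 3.

Final answer: 3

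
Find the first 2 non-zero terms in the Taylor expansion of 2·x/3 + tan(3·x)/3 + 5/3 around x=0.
5·x/3 + 5/3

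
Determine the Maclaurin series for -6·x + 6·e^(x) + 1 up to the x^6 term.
x^6/120 + x^5/20 + x^4/4 + x^3 + 3·x^2 + 7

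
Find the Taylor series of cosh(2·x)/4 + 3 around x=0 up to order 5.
x^4/6 + x^2/2 + 13/4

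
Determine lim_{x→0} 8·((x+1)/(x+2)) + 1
Direct substitution at x = 0 gives 5.

Final answer: 5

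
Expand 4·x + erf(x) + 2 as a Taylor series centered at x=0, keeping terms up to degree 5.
x^5/(5·√(π)) - 2·x^3/(3·√(π)) + x·(2/√(π) + 4) + 2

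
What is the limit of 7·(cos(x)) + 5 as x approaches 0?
Direct substitution at x = 0 gives 12.

Final answer: 12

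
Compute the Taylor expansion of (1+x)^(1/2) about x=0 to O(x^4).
x^3/16 - x^2/8 + x/2 + 1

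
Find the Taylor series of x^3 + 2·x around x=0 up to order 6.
x^3 + 2·x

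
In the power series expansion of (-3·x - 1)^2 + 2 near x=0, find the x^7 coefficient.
Expand to order 7: (-3·x - 1)^2 + 2 = 9·x^2 + 6·x + 3 + O(x^8).
The coefficient of x^7 is 0.

Final answer: 0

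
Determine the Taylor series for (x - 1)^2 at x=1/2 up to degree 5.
1/4 - (x - 1/2) + (x - 1/2)^2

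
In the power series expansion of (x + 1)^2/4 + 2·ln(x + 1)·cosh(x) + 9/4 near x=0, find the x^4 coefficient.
Expand to order 4: (x + 1)^2/4 + 2·ln(x + 1)·cosh(x) + 9/4 = -x^4 + 5·x^3/3 - 3·x^2/4 + 5·x/2 + 5/2 + O(x^5).
The coefficient of x^4 is -1.

Final answer: -1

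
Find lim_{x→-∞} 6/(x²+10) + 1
Evaluate the dominant behaviour as x → -∞; each term tends to a finite value or vanishes.
Limit = 1.

Final answer: 1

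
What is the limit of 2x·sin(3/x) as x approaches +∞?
As x → +∞: let u = 3/x → 0⁺; then 2·x·sin(3/x) = 2·3·sin(u)/u → 2·3·1 = 6.
Limit = 6.

Final answer: 6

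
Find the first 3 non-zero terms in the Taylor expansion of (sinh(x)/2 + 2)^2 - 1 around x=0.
x^2/4 + 2·x + 3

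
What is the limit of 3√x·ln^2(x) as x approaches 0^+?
This is a 0·∞ indeterminate form at x → 0⁺.
Rewrite the product as 3·ln^2(x) / x^(-1/2) and apply L'Hôpital, or use the standard hierarchy x^(-1/2) ≫ |ln x|^2 as x → 0⁺.
The indeterminate product → 0, so the limit = 0.

Final answer: 0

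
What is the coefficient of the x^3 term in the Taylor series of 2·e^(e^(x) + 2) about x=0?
Expand to order 3: 2·e^(e^(x) + 2) = 5·x^3·e^(3)/3 + 2·x^2·e^(3) + 2·x·e^(3) + 2·e^(3) + O(x^4).
The coefficient of x^3 is 5·e^(3)/3.

Final answer: 5·e^(3)/3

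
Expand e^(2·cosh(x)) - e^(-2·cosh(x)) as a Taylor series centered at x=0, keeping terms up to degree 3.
x^2·(e^(-2) + e^(2)) - e^(-2) + e^(2)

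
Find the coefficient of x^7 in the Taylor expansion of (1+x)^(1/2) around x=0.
Expand to order 7: (1+x)^(1/2) = 33·x^7/2048 - 21·x^6/1024 + 7·x^5/256 - 5·x^4/128 + x^3/16 - x^2/8 + x/2 + 1 + O(x^8).
The coefficient of x^7 is 33/2048.

Final answer: 33/2048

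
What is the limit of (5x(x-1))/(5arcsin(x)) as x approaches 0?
Both numerator and denominator → 0 as x → 0; this is a 0/0 indeterminate form.
Expand each to leading order near x = 0: numerator ~ -5·x, denominator ~ 5·x.
The limit of the ratio is -1.

Final answer: -1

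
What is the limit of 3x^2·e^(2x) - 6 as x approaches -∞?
The product is a 0·∞ indeterminate form at x → -∞.
Rewrite the product as 3x^2 / e^(-2x) (an ∞/∞ form) and apply L'Hôpital, or use the standard hierarchy e^(2|x|) ≫ |x^2| as x → -∞.
The indeterminate product → 0, so the limit = -6.

Final answer: -6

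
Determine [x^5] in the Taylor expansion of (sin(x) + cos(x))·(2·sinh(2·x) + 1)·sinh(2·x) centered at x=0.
Expand to order 5: (sin(x) + cos(x))·(2·sinh(2·x) + 1)·sinh(2·x) = 541·x^5/60 + 23·x^4/3 + 25·x^3/3 + 10·x^2 + 2·x + O(x^6).
The coefficient of x^5 is 541/60.

Final answer: 541/60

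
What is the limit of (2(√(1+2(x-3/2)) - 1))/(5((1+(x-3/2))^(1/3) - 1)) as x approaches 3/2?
Both numerator and denominator → 0 as x → 3/2; this is a 0/0 indeterminate form.
Expand each to leading order near x = 3/2: numerator ~ 2·(x - 3/2), denominator ~ 5·(x - 3/2)/3.
The limit of the ratio is 6/5.

Final answer: 6/5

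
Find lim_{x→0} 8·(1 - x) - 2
Direct substitution at x = 0 gives 6.

Final answer: 6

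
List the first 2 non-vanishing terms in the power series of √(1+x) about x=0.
x/2 + 1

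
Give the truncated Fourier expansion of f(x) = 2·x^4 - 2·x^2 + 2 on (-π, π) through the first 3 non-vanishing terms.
(104 - 16·π^2)·cos(x) + (-8 + 4·π^2)·cos(2·x) - 2·π^2/3 + 2 + 2·π^4/5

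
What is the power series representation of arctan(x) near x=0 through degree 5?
x^5/5 - x^3/3 + x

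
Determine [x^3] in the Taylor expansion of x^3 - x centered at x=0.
Expand to order 3: x^3 - x = x^3 - x + O(x^4).
The coefficient of x^3 is 1.

Final answer: 1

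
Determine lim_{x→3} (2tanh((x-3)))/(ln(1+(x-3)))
Both numerator and denominator → 0 as x → 3; this is a 0/0 indeterminate form.
Expand each to leading order near x = 3: numerator ~ 2·(x - 3), denominator ~ (x - 3).
The limit of the ratio is 2.

Final answer: 2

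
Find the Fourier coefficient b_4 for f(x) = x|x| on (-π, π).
b_4 = (1/π) ∫_{-π}^{π} f(x)·sin(4x) dx.
Evaluate the integral (use parity and integration by parts as needed): b_4 = -π/2.

Final answer: -π/2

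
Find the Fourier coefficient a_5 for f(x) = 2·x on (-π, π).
a_5 = (1/π) ∫_{-π}^{π} f(x)·cos(5x) dx.
Evaluate the integral (use parity and integration by parts as needed): a_5 = 0.

Final answer: 0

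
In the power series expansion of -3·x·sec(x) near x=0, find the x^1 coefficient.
Expand to order 1: -3·x·sec(x) = -3·x + O(x^2).
The coefficient of x^1 is -3.

Final answer: -3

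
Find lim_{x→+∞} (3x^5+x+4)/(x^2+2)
This is an ∞/∞ indeterminate form as x → +∞.
Divide numerator and denominator by x^5 and let the lower-order terms vanish; the numerator's degree 5 exceeds the denominator's degree 2, so the quotient diverges.
Limit = ∞.

Final answer: ∞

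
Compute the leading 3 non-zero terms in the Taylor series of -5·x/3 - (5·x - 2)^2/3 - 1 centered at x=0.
-25·x^2/3 + 5·x - 7/3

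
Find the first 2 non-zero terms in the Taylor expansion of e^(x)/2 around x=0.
x/2 + 1/2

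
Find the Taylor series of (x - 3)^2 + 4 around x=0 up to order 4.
x^2 - 6·x + 13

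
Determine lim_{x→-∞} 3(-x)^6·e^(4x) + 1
The product is a 0·∞ indeterminate form at x → -∞.
Rewrite the product as 3(-x)^6 / e^(-4x) (an ∞/∞ form) and apply L'Hôpital, or use the standard hierarchy e^(4|x|) ≫ |(-x)^6| as x → -∞.
The indeterminate product → 0, so the limit = 1.

Final answer: 1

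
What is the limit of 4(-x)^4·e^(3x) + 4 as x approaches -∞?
The product is a 0·∞ indeterminate form at x → -∞.
Rewrite the product as 4(-x)^4 / e^(-3x) (an ∞/∞ form) and apply L'Hôpital, or use the standard hierarchy e^(3|x|) ≫ |(-x)^4| as x → -∞.
The indeterminate product → 0, so the limit = 4.

Final answer: 4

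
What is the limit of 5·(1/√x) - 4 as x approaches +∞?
Evaluate the dominant behaviour as x → +∞; each term tends to a finite value or vanishes.
Limit = -4.

Final answer: -4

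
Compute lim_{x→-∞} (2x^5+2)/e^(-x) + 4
The quotient is an ∞/∞ indeterminate form as x → -∞.
Compare growth rates of the dominant terms (exponentials ≫ polynomials ≫ logarithms), or apply L'Hôpital's rule; the quotient → 0.
Adding the constant: 0 + 4 = 4. Limit = 4.

Final answer: 4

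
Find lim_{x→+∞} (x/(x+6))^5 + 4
As x → +∞: x/(x+6) = 1/(1 + 6/x) → 1, and the 5th power of a limit-1 base also → 1; with the additive constant, 1 + 4 = 5.
Limit = 5.

Final answer: 5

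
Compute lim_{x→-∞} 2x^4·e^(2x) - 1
The product is a 0·∞ indeterminate form at x → -∞.
Rewrite the product as 2x^4 / e^(-2x) (an ∞/∞ form) and apply L'Hôpital, or use the standard hierarchy e^(2|x|) ≫ |x^4| as x → -∞.
The indeterminate product → 0, so the limit = -1.

Final answer: -1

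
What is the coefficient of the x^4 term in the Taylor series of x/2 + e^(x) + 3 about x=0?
Expand to order 4: x/2 + e^(x) + 3 = x^4/24 + x^3/6 + x^2/2 + 3·x/2 + 4 + O(x^5).
The coefficient of x^4 is 1/24.

Final answer: 1/24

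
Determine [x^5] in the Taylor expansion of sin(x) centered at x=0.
Expand to order 5: sin(x) = x^5/120 - x^3/6 + x + O(x^6).
The coefficient of x^5 is 1/120.

Final answer: 1/120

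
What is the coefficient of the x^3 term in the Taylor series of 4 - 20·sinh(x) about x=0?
Expand to order 3: 4 - 20·sinh(x) = -10·x^3/3 - 20·x + 4 + O(x^4).
The coefficient of x^3 is -10/3.

Final answer: -10/3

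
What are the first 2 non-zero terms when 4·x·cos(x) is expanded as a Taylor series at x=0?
-2·x^3 + 4·x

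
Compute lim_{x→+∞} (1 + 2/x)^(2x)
As x → +∞: write (1 + 2/x)^(2x) = ((1 + 2/x)^x)^2 → (e^2)^2 = e^4.
Limit = e^(4).

Final answer: e^(4)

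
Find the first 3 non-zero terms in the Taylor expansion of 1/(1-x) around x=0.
x^2 + x + 1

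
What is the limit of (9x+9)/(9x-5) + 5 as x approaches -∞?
Evaluate the dominant behaviour as x → -∞; each term tends to a finite value or vanishes.
Limit = 6.

Final answer: 6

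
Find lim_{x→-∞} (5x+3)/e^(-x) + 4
The quotient is an ∞/∞ indeterminate form as x → -∞.
Compare growth rates of the dominant terms (exponentials ≫ polynomials ≫ logarithms), or apply L'Hôpital's rule; the quotient → 0.
Adding the constant: 0 + 4 = 4. Limit = 4.

Final answer: 4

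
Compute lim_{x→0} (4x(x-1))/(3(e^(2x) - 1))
Both numerator and denominator → 0 as x → 0; this is a 0/0 indeterminate form.
Expand each to leading order near x = 0: numerator ~ -4·x, denominator ~ 6·x.
The limit of the ratio is -2/3.

Final answer: -2/3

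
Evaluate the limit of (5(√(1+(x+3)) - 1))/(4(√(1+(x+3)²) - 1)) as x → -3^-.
Both numerator and denominator → 0 as x → -3^-; this is a 0/0 indeterminate form.
Expand each to leading order near x = -3: numerator ~ 5·(x + 3)/2, denominator ~ 2·(x + 3)^2.
The limit of the ratio is -∞.

Final answer: -∞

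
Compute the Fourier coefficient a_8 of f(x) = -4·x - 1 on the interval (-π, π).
a_8 = (1/π) ∫_{-π}^{π} f(x)·cos(8x) dx.
Evaluate the integral (use parity and integration by parts as needed): a_8 = 0.

Final answer: 0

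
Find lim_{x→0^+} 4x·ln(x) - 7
The product is a 0·∞ indeterminate form at x → 0⁺.
Rewrite the product as 4·ln(x) / x^(-1) and apply L'Hôpital, or use the standard hierarchy x^(-1) ≫ |ln x| as x → 0⁺.
The indeterminate product → 0, so the limit = -7.

Final answer: -7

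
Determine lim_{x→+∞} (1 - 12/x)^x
As x → +∞: this is the defining limit (1 - 12/x)^x → e^(-12).
Limit = e^(-12).

Final answer: e^(-12)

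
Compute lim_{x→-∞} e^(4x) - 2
Evaluate the dominant behaviour as x → -∞; each term tends to a finite value or vanishes.
Limit = -2.

Final answer: -2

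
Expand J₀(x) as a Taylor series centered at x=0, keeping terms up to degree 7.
-x^6/2304 + x^4/64 - x^2/4 + 1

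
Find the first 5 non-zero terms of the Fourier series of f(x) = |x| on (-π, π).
-4·cos(x)/π - 4·cos(3·x)/(9·π) - 4·cos(5·x)/(25·π) - 4·cos(7·x)/(49·π) + π/2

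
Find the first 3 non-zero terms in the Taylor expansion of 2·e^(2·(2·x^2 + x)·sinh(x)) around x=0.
8·x^3 + 4·x^2 + 2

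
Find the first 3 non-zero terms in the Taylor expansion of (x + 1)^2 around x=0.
x^2 + 2·x + 1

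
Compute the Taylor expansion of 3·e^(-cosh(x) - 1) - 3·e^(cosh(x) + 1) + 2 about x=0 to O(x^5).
x^4·(-e^(2)/2 + e^(-2)/4) + x^2·(-3·e^(2)/2 - 3·e^(-2)/2) - 3·e^(2) + 3·e^(-2) + 2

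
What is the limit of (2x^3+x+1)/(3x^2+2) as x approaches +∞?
This is an ∞/∞ indeterminate form as x → +∞.
Divide numerator and denominator by x^3 and let the lower-order terms vanish; the numerator's degree 3 exceeds the denominator's degree 2, so the quotient diverges.
Limit = ∞.

Final answer: ∞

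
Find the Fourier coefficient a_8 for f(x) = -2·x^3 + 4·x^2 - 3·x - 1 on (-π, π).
a_8 = (1/π) ∫_{-π}^{π} f(x)·cos(8x) dx.
Evaluate the integral (use parity and integration by parts as needed): a_8 = 1/4.

Final answer: 1/4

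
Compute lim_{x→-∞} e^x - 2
Evaluate the dominant behaviour as x → -∞; each term tends to a finite value or vanishes.
Limit = -2.

Final answer: -2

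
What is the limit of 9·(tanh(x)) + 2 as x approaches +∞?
Evaluate the dominant behaviour as x → +∞; each term tends to a finite value or vanishes.
Limit = 11.

Final answer: 11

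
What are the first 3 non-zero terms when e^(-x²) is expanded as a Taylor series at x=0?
x^4/2 - x^2 + 1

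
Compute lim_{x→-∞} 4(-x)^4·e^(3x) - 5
The product is a 0·∞ indeterminate form at x → -∞.
Rewrite the product as 4(-x)^4 / e^(-3x) (an ∞/∞ form) and apply L'Hôpital, or use the standard hierarchy e^(3|x|) ≫ |(-x)^4| as x → -∞.
The indeterminate product → 0, so the limit = -5.

Final answer: -5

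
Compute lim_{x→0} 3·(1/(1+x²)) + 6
Direct substitution at x = 0 gives 9.

Final answer: 9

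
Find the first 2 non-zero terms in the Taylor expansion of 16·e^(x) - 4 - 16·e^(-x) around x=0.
32·x - 4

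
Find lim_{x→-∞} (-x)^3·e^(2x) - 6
The product is a 0·∞ indeterminate form at x → -∞.
Rewrite the product as (-x)^3 / e^(-2x) (an ∞/∞ form) and apply L'Hôpital, or use the standard hierarchy e^(2|x|) ≫ |(-x)^3| as x → -∞.
The indeterminate product → 0, so the limit = -6.

Final answer: -6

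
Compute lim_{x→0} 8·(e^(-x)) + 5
Direct substitution at x = 0 gives 13.

Final answer: 13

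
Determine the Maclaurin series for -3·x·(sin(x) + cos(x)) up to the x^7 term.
x^7/240 - x^6/40 - x^5/8 + x^4/2 + 3·x^3/2 - 3·x^2 - 3·x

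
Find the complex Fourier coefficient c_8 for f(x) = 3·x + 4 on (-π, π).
Compute the real Fourier coefficients first: a_8 = 0, b_8 = -3/4.
Then c_8 = (a_8 − i·b_8)/2 = 3·i/8.

Final answer: 3·i/8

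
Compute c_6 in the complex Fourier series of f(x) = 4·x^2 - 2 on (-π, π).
Compute the real Fourier coefficients first: a_6 = 4/9, b_6 = 0.
Then c_6 = (a_6 − i·b_6)/2 = 2/9.

Final answer: 2/9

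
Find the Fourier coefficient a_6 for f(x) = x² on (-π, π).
a_6 = (1/π) ∫_{-π}^{π} f(x)·cos(6x) dx.
Evaluate the integral (use parity and integration by parts as needed): a_6 = 1/9.

Final answer: 1/9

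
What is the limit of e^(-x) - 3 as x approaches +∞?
Evaluate the dominant behaviour as x → +∞; each term tends to a finite value or vanishes.
Limit = -3.

Final answer: -3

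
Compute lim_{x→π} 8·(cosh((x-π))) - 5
Direct substitution at x = π gives 3.

Final answer: 3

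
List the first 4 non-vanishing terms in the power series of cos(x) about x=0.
-x^6/720 + x^4/24 - x^2/2 + 1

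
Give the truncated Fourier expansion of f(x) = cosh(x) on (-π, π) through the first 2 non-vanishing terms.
-cos(x)·sinh(π)/π + sinh(π)/π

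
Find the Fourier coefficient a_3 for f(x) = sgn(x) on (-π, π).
a_3 = (1/π) ∫_{-π}^{π} f(x)·cos(3x) dx.
Evaluate the integral (use parity and integration by parts as needed): a_3 = 0.

Final answer: 0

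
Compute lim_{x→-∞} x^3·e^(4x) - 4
The product is a 0·∞ indeterminate form at x → -∞.
Rewrite the product as x^3 / e^(-4x) (an ∞/∞ form) and apply L'Hôpital, or use the standard hierarchy e^(4|x|) ≫ |x^3| as x → -∞.
The indeterminate product → 0, so the limit = -4.

Final answer: -4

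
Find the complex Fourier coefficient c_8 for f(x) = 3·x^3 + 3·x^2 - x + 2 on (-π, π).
Compute the real Fourier coefficients first: a_8 = 3/16, b_8 = 41/128 - 3·π^2/4.
Then c_8 = (a_8 − i·b_8)/2 = 3/32 - 41·i/256 + 3·i·π^2/8.

Final answer: 3/32 - 41·i/256 + 3·i·π^2/8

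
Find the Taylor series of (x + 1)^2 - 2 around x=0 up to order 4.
x^2 + 2·x - 1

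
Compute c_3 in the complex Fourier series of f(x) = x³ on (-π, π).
Compute the real Fourier coefficients first: a_3 = 0, b_3 = -4/9 + 2·π^2/3.
Then c_3 = (a_3 − i·b_3)/2 = -i·π^2/3 + 2·i/9.

Final answer: -i·π^2/3 + 2·i/9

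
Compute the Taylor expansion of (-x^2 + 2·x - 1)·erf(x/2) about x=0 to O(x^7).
x^6/(80·√(π)) + 37·x^5/(480·√(π)) - x^4/(6·√(π)) - 11·x^3/(12·√(π)) + 2·x^2/√(π) - x/√(π)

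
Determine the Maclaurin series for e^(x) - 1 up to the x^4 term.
x^4/24 + x^3/6 + x^2/2 + x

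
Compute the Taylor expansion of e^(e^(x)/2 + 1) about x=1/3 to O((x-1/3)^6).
e·e^(e^(1/3)/2) + e^(4/3)·e^(e^(1/3)/2)·(x - 1/3)/2 + (e^(5/3)·e^(e^(1/3)/2)/8 + e^(4/3)·e^(e^(1/3)/2)/4)·(x - 1/3)^2 + (e^(2)·e^(e^(1/3)/2)/48 + e^(4/3)·e^(e^(1/3)/2)/12 + e^(5/3)·e^(e^(1/3)/2)/8)·(x - 1/3)^3 + (e^(7/3)·e^(e^(1/3)/2)/384 + e^(4/3)·e^(e^(1/3)/2)/48 + e^(2)·e^(e^(1/3)/2)/32 + 7·e^(5/3)·e^(e^(1/3)/2)/96)·(x - 1/3)^4 + (e^(8/3)·e^(e^(1/3)/2)/3840 + e^(4/3)·e^(e^(1/3)/2)/240 + e^(7/3)·e^(e^(1/3)/2)/192 + e^(5/3)·e^(e^(1/3)/2)/32 + 5·e^(2)·e^(e^(1/3)/2)/192)·(x - 1/3)^5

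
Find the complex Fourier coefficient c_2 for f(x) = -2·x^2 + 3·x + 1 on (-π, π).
Compute the real Fourier coefficients first: a_2 = -2, b_2 = -3.
Then c_2 = (a_2 − i·b_2)/2 = -1 + 3·i/2.

Final answer: -1 + 3·i/2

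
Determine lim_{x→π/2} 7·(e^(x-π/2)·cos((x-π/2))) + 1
Direct substitution at x = π/2 gives 8.

Final answer: 8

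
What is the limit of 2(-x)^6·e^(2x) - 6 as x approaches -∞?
The product is a 0·∞ indeterminate form at x → -∞.
Rewrite the product as 2(-x)^6 / e^(-2x) (an ∞/∞ form) and apply L'Hôpital, or use the standard hierarchy e^(2|x|) ≫ |(-x)^6| as x → -∞.
The indeterminate product → 0, so the limit = -6.

Final answer: -6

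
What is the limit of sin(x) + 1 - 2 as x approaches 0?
Direct substitution at x = 0 gives -1.

Final answer: -1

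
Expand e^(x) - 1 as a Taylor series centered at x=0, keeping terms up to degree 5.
x^5/120 + x^4/24 + x^3/6 + x^2/2 + x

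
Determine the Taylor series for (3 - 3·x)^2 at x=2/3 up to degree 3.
1 - 6·(x - 2/3) + 9·(x - 2/3)^2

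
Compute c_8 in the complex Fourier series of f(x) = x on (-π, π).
Compute the real Fourier coefficients first: a_8 = 0, b_8 = -1/4.
Then c_8 = (a_8 − i·b_8)/2 = i/8.

Final answer: i/8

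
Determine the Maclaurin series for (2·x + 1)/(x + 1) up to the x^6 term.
-x^6 + x^5 - x^4 + x^3 - x^2 + x + 1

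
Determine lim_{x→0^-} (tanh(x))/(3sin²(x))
Both numerator and denominator → 0 as x → 0^-; this is a 0/0 indeterminate form.
Expand each to leading order near x = 0: numerator ~ x, denominator ~ 3·x^2.
The limit of the ratio is -∞.

Final answer: -∞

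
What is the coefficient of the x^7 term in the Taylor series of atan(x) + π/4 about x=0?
Expand to order 7: atan(x) + π/4 = -x^7/7 + x^5/5 - x^3/3 + x + π/4 + O(x^8).
The coefficient of x^7 is -1/7.

Final answer: -1/7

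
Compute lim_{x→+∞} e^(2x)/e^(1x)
This is an ∞/∞ indeterminate form as x → +∞.
Rewrite e^(2x)/e^(1x) = e^((2−1)x) = e^(x); the exponent coefficient is 1 > 0 so e^(x) → ∞.
Limit = ∞.

Final answer: ∞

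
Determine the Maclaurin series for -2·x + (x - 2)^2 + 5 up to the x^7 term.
x^2 - 6·x + 9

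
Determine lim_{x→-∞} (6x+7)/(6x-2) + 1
Evaluate the dominant behaviour as x → -∞; each term tends to a finite value or vanishes.
Limit = 2.

Final answer: 2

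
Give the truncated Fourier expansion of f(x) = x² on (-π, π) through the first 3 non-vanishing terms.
-4·cos(x) + cos(2·x) + π^2/3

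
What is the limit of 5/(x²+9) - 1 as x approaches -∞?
Evaluate the dominant behaviour as x → -∞; each term tends to a finite value or vanishes.
Limit = -1.

Final answer: -1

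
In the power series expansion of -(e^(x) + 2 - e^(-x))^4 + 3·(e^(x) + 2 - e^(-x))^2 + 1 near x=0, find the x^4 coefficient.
Expand to order 4: -(e^(x) + 2 - e^(-x))^4 + 3·(e^(x) + 2 - e^(-x))^2 + 1 = -44·x^4 - 212·x^3/3 - 84·x^2 - 40·x - 3 + O(x^5).
The coefficient of x^4 is -44.

Final answer: -44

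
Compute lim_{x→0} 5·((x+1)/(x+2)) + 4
Direct substitution at x = 0 gives 13/2.

Final answer: 13/2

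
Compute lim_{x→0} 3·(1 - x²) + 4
Direct substitution at x = 0 gives 7.

Final answer: 7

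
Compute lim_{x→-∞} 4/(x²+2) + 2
Evaluate the dominant behaviour as x → -∞; each term tends to a finite value or vanishes.
Limit = 2.

Final answer: 2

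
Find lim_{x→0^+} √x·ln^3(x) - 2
The product is a 0·∞ indeterminate form at x → 0⁺.
Rewrite the product as ln^3(x) / x^(-1/2) and apply L'Hôpital, or use the standard hierarchy x^(-1/2) ≫ |ln x|^3 as x → 0⁺.
The indeterminate product → 0, so the limit = -2.

Final answer: -2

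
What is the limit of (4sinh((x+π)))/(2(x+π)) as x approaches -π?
Both numerator and denominator → 0 as x → -π; this is a 0/0 indeterminate form.
Expand each to leading order near x = -π: numerator ~ 4·(x + π), denominator ~ 2·(x + π).
The limit of the ratio is 2.

Final answer: 2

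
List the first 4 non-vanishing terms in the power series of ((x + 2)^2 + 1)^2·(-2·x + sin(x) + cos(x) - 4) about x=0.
-445·x^3/6 - 261·x^2/2 - 145·x - 75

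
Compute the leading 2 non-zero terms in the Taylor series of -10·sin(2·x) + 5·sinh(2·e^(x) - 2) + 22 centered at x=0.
22 - 10·x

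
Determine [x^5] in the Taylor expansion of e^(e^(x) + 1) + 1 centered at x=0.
Expand to order 5: e^(e^(x) + 1) + 1 = 13·x^5·e^(2)/30 + 5·x^4·e^(2)/8 + 5·x^3·e^(2)/6 + x^2·e^(2) + x·e^(2) + 1 + e^(2) + O(x^6).
The coefficient of x^5 is 13·e^(2)/30.

Final answer: 13·e^(2)/30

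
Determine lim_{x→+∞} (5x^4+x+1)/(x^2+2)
This is an ∞/∞ indeterminate form as x → +∞.
Divide numerator and denominator by x^4 and let the lower-order terms vanish; the numerator's degree 4 exceeds the denominator's degree 2, so the quotient diverges.
Limit = ∞.

Final answer: ∞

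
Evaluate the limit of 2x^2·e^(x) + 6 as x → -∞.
The product is a 0·∞ indeterminate form at x → -∞.
Rewrite the product as 2x^2 / e^(-x) (an ∞/∞ form) and apply L'Hôpital, or use the standard hierarchy e^(|x|) ≫ |x^2| as x → -∞.
The indeterminate product → 0, so the limit = 6.

Final answer: 6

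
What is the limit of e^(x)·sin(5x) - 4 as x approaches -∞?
Evaluate the dominant behaviour as x → -∞; each term tends to a finite value or vanishes.
Limit = -4.

Final answer: -4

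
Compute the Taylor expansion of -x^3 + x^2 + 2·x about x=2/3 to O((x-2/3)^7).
40/27 + 2·(x - 2/3) - (x - 2/3)^2 - (x - 2/3)^3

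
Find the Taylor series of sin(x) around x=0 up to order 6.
x^5/120 - x^3/6 + x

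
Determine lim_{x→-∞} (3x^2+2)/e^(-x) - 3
The quotient is an ∞/∞ indeterminate form as x → -∞.
Compare growth rates of the dominant terms (exponentials ≫ polynomials ≫ logarithms), or apply L'Hôpital's rule; the quotient → 0.
Adding the constant: 0 - 3 = -3. Limit = -3.

Final answer: -3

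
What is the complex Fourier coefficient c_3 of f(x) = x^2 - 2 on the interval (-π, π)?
Compute the real Fourier coefficients first: a_3 = -4/9, b_3 = 0.
Then c_3 = (a_3 − i·b_3)/2 = -2/9.

Final answer: -2/9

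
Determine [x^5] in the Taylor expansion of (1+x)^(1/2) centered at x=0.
Expand to order 5: (1+x)^(1/2) = 7·x^5/256 - 5·x^4/128 + x^3/16 - x^2/8 + x/2 + 1 + O(x^6).
The coefficient of x^5 is 7/256.

Final answer: 7/256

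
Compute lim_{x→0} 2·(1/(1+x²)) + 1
Direct substitution at x = 0 gives 3.

Final answer: 3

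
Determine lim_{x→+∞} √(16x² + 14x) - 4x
As x → +∞: multiply by the conjugate to get (14x)/(√(16x²+14x)+4x); the denominator ~ 8x, so the limit is 14/8 = 7/4.
Limit = 7/4.

Final answer: 7/4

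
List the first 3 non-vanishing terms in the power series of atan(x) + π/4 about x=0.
-x^3/3 + x + π/4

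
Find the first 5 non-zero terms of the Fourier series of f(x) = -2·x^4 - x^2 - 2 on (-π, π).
(-92 + 16·π^2)·cos(x) + (5 - 4·π^2)·cos(2·x) + (-20/27 + 16·π^2/9)·cos(3·x) + (1/8 - π^2)·cos(4·x) - 2·π^4/5 - π^2/3 - 2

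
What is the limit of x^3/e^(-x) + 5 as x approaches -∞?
The quotient is an ∞/∞ indeterminate form as x → -∞.
Compare growth rates of the dominant terms (exponentials ≫ polynomials ≫ logarithms), or apply L'Hôpital's rule; the quotient → 0.
Adding the constant: 0 + 5 = 5. Limit = 5.

Final answer: 5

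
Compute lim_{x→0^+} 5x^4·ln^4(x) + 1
The product is a 0·∞ indeterminate form at x → 0⁺.
Rewrite the product as 5·ln^4(x) / x^(-4) and apply L'Hôpital, or use the standard hierarchy x^(-4) ≫ |ln x|^4 as x → 0⁺.
The indeterminate product → 0, so the limit = 1.

Final answer: 1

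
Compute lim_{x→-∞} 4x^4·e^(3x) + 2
The product is a 0·∞ indeterminate form at x → -∞.
Rewrite the product as 4x^4 / e^(-3x) (an ∞/∞ form) and apply L'Hôpital, or use the standard hierarchy e^(3|x|) ≫ |x^4| as x → -∞.
The indeterminate product → 0, so the limit = 2.

Final answer: 2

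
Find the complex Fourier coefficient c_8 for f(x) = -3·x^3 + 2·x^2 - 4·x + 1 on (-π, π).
Compute the real Fourier coefficients first: a_8 = 1/8, b_8 = 119/128 + 3·π^2/4.
Then c_8 = (a_8 − i·b_8)/2 = 1/16 - 3·i·π^2/8 - 119·i/256.

Final answer: 1/16 - 3·i·π^2/8 - 119·i/256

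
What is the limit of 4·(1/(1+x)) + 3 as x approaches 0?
Direct substitution at x = 0 gives 7.

Final answer: 7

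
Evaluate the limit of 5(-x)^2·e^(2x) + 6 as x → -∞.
The product is a 0·∞ indeterminate form at x → -∞.
Rewrite the product as 5(-x)^2 / e^(-2x) (an ∞/∞ form) and apply L'Hôpital, or use the standard hierarchy e^(2|x|) ≫ |(-x)^2| as x → -∞.
The indeterminate product → 0, so the limit = 6.

Final answer: 6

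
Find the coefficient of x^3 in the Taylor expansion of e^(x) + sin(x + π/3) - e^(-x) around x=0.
Expand to order 3: e^(x) + sin(x + π/3) - e^(-x) = x^3/4 - √(3)·x^2/4 + 5·x/2 + √(3)/2 + O(x^4).
The coefficient of x^3 is 1/4.

Final answer: 1/4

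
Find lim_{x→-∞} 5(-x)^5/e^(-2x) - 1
The quotient is an ∞/∞ indeterminate form as x → -∞.
Compare growth rates of the dominant terms (exponentials ≫ polynomials ≫ logarithms), or apply L'Hôpital's rule; the quotient → 0.
Adding the constant: 0 - 1 = -1. Limit = -1.

Final answer: -1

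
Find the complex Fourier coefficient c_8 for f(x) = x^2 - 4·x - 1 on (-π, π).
Compute the real Fourier coefficients first: a_8 = 1/16, b_8 = 1.
Then c_8 = (a_8 − i·b_8)/2 = 1/32 - i/2.

Final answer: 1/32 - i/2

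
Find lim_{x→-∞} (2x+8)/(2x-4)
Evaluate the dominant behaviour as x → -∞; each term tends to a finite value or vanishes.
Limit = 1.

Final answer: 1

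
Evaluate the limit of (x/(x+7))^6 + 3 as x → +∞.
As x → +∞: x/(x+7) = 1/(1 + 7/x) → 1, and the 6th power of a limit-1 base also → 1; with the additive constant, 1 + 3 = 4.
Limit = 4.

Final answer: 4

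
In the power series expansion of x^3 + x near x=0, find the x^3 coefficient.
Expand to order 3: x^3 + x = x^3 + x + O(x^4).
The coefficient of x^3 is 1.

Final answer: 1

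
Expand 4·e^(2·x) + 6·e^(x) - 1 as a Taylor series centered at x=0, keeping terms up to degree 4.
35·x^4/12 + 19·x^3/3 + 11·x^2 + 14·x + 9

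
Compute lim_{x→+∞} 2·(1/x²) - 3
Evaluate the dominant behaviour as x → +∞; each term tends to a finite value or vanishes.
Limit = -3.

Final answer: -3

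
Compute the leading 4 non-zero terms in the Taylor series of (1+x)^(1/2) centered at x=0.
x^3/16 - x^2/8 + x/2 + 1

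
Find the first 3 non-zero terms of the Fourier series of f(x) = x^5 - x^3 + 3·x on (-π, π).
(-42·π^2 + 2·π^4 + 258)·sin(x) + (-π^4 - 12 + 6·π^2)·sin(2·x) + (-58·π^2/27 + 278/81 + 2·π^4/3)·sin(3·x)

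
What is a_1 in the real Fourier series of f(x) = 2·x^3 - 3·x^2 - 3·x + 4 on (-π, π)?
a_1 = (1/π) ∫_{-π}^{π} f(x)·cos(1x) dx.
Evaluate the integral (use parity and integration by parts as needed): a_1 = 12.

Final answer: 12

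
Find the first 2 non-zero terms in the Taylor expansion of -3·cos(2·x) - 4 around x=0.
6·x^2 - 7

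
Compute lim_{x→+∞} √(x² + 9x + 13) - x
This is an ∞ − ∞ indeterminate form.
Multiply and divide by the conjugate √(x²+9x + 13) + x; the x² terms cancel, leaving (9x + 13)/(√(x²+9x + 13)+x) → 9/2.
Limit = 9/2.

Final answer: 9/2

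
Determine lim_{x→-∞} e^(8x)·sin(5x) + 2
Evaluate the dominant behaviour as x → -∞; each term tends to a finite value or vanishes.
Limit = 2.

Final answer: 2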